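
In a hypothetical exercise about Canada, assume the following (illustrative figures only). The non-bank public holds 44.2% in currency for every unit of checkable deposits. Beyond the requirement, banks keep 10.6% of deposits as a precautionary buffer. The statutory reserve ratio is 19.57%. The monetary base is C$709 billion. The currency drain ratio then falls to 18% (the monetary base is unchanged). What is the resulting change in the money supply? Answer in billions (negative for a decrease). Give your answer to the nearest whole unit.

Initially m₁ = (1 + 0.442) / (0.1957 + 0.106 + 0.442) ≈ 1.9390, so M₁ = 1.9390 × 709 = 1374.751 billion.
After the change m₂ = (1 + 0.18) / (0.1957 + 0.106 + 0.18) ≈ 2.4497, so M₂ = 2.4497 × 709 = 1736.8373 billion.
ΔM = M₂ − M₁ = 1736.8373 − 1374.751 = 362.0863 billion.

C$362 billion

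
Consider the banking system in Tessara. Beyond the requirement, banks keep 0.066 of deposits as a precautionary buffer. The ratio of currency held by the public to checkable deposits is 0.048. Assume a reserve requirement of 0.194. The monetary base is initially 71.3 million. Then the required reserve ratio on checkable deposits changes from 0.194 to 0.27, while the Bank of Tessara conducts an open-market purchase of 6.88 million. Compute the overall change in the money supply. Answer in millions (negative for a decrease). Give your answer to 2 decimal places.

Before: m₁ = (1 + 0.048) / (0.194 + 0.066 + 0.048) ≈ 3.40260, MB₁ = 71.3, so M₁ = 3.40260 × 71.3 ≈ 242.6054 million.
After: m₂ = (1 + 0.048) / (0.27 + 0.066 + 0.048) ≈ 2.72917, MB₂ = 71.3 + 6.88 = 78.18, so M₂ = 2.72917 × 78.18 ≈ 213.3665 million.
ΔM = M₂ − M₁ = 213.3665 − 242.6054 = -29.2389 million.

-29.24 million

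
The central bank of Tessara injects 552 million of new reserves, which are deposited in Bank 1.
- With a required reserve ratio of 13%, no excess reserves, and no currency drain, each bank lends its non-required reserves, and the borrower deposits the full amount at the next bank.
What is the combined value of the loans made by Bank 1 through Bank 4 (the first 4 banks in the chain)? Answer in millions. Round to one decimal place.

Bank i lends (1 − rr)^i of the original deposit: Bank 1 lends 552·0.8700 = 480.2400, Bank 2 lends 552·0.8700² = 417.8088, and so on.
Summing a geometric series: total = 552·[0.8700·(1 − 0.8700^4) / (1 − 0.8700)] ≈ 1577.7819 million.

1577.8 million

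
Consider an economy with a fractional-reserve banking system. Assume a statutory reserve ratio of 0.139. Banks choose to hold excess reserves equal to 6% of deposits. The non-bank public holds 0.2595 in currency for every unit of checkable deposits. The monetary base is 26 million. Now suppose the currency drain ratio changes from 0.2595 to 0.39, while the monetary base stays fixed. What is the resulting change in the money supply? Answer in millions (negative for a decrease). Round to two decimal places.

Initially m₁ = (1 + 0.2595) / (0.139 + 0.06 + 0.2595) ≈ 2.74700, so M₁ = 2.74700 × 26 = 71.422 million.
After the change m₂ = (1 + 0.39) / (0.139 + 0.06 + 0.39) ≈ 2.35993, so M₂ = 2.35993 × 26 ≈ 61.3582 million.
ΔM = M₂ − M₁ = 61.3582 − 71.422 = -10.0638 million.

-10.06 million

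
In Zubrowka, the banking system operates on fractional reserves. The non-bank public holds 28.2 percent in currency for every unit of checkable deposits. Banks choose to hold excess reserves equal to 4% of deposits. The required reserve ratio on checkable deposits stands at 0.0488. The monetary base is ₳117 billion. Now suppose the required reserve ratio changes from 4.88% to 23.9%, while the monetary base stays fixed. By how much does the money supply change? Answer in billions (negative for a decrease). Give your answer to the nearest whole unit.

-137 billion

Initially m₁ = (1 + 0.282) / (0.0488 + 0.04 + 0.282) ≈ 3.4574, so M₁ = 3.4574 × 117 = 404.5158 billion.
After the change m₂ = (1 + 0.282) / (0.239 + 0.04 + 0.282) ≈ 2.2852, so M₂ = 2.2852 × 117 = 267.3684 billion.
ΔM = M₂ − M₁ = 267.3684 − 404.5158 = -137.1474 billion.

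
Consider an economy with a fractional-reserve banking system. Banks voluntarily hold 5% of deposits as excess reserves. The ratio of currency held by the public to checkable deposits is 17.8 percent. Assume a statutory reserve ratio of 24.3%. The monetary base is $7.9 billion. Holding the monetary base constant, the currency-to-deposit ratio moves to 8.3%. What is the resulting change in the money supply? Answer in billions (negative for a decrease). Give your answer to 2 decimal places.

$3.00 billion

Initially m₁ = (1 + 0.178) / (0.243 + 0.05 + 0.178) ≈ 2.5011, so M₁ = 2.5011 × 7.9 ≈ 19.7587 billion.
After the change m₂ = (1 + 0.083) / (0.243 + 0.05 + 0.083) ≈ 2.8803, so M₂ = 2.8803 × 7.9 ≈ 22.7544 billion.
ΔM = M₂ − M₁ = 22.7544 − 19.7587 = 2.9957 billion.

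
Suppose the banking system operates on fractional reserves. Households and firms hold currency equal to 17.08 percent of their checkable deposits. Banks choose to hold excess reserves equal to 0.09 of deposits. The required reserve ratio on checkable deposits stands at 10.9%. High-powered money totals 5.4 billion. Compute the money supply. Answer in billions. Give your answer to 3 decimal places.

17.097 billion

The money multiplier is m = (1 + c) / (rr + e + c) = (1 + 0.1708) / (0.109 + 0.09 + 0.1708) ≈ 3.16604.
So M = m × MB = 3.16604 × 5.4 ≈ 17.0966 billion.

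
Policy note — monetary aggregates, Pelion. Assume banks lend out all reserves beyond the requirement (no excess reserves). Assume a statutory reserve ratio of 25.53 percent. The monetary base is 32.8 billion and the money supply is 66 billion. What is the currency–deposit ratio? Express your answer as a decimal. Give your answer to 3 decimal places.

Using m = M/MB = 66/32.8 ≈ 2.012195. From m = (1 + c)/(c + rr + e), rearranging gives 1 + c = m·(c + rr + e), so c·(1 − m) = m·(rr + e) − 1.
Hence c = [m·(rr + e) − 1]/(1 − m) = [2.012195 × (0.2553 + 0) − 1] / (1 − 2.012195) ≈ 0.480428.

0.480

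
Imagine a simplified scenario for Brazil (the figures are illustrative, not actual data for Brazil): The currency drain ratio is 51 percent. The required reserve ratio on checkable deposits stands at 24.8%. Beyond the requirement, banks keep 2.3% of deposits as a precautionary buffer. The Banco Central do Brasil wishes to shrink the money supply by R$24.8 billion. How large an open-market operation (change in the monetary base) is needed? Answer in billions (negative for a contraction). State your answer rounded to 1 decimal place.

-12.8 billion

The money multiplier is m = (1 + c) / (rr + e + c) = (1 + 0.51) / (0.248 + 0.023 + 0.51) ≈ 1.9334.
ΔMB = ΔM / m = (−24.8) / 1.9334 ≈ -12.8271 billion.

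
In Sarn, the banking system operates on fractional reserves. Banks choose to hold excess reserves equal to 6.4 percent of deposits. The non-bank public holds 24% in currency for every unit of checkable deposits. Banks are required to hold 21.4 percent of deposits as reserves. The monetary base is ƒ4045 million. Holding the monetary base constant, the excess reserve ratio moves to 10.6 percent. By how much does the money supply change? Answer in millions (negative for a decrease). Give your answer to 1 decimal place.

Initially m₁ = (1 + 0.24) / (0.214 + 0.064 + 0.24) ≈ 2.393822, so M₁ = 2.393822 × 4045 ≈ 9683.01 million.
After the change m₂ = (1 + 0.24) / (0.214 + 0.106 + 0.24) ≈ 2.214286, so M₂ = 2.214286 × 4045 ≈ 8956.7869 million.
ΔM = M₂ − M₁ = 8956.7869 − 9683.01 = -726.2231 million.

-726.2 million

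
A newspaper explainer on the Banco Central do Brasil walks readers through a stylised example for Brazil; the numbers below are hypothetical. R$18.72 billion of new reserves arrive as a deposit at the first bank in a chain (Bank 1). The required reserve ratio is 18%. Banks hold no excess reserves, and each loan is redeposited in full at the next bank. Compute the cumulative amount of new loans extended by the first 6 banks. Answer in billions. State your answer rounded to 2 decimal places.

Bank i lends (1 − rr)^i of the original deposit: Bank 1 lends 18.72·0.8200 = 15.3504, Bank 2 lends 18.72·0.8200² ≈ 12.5873, and so on.
Summing a geometric series: total = 18.72·[0.8200·(1 − 0.8200^6) / (1 − 0.8200)] ≈ 59.3543 billion.

R$59.35 billion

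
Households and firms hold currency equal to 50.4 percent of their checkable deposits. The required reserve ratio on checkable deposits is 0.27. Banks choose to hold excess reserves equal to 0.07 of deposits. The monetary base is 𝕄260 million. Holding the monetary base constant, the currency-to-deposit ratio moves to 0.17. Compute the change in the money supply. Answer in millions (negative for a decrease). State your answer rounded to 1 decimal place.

Initially m₁ = (1 + 0.504) / (0.27 + 0.07 + 0.504) ≈ 1.78199, so M₁ = 1.78199 × 260 = 463.3174 million.
After the change m₂ = (1 + 0.17) / (0.27 + 0.07 + 0.17) ≈ 2.29412, so M₂ = 2.29412 × 260 = 596.4712 million.
ΔM = M₂ − M₁ = 596.4712 − 463.3174 = 133.1538 million.

𝕄133.2 million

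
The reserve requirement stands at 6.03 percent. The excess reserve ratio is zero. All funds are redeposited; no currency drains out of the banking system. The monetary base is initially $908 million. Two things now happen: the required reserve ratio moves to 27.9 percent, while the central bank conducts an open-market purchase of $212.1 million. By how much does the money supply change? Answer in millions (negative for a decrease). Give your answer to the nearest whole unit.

-11043 million

Before: m₁ = 1 / (0.0603) ≈ 16.58375, MB₁ = 908, so M₁ = 16.58375 × 908 = 15058.045 million.
After: m₂ = 1 / (0.279) ≈ 3.58423, MB₂ = 908 + 212.1 = 1120.1, so M₂ = 3.58423 × 1120.1 ≈ 4014.696 million.
ΔM = M₂ − M₁ = 4014.696 − 15058.045 = -11043.349 million.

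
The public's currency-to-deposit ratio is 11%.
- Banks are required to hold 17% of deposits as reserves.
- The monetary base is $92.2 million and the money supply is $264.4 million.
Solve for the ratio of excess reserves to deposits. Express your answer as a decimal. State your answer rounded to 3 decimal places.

0.107

Using m = M/MB = 264.4/92.2 ≈ 2.867679. Since m = (1 + c)/(c + rr + e), the denominator satisfies c + rr + e = (1 + c)/m = (1 + 0.11) / 2.867679 ≈ 0.387073.
With c = 0.11 and rr = 0.17, the ratio of excess reserves to deposits is 0.387073 − 0.11 − 0.17 = 0.107073.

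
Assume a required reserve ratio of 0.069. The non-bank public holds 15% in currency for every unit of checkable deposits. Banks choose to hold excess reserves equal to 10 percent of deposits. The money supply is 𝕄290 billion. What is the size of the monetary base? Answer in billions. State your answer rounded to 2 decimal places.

𝕄80.44 billion

The money multiplier is m = (1 + c) / (rr + e + c) = (1 + 0.15) / (0.069 + 0.1 + 0.15) ≈ 3.605016.
MB = M / m = 290 / 3.605016 ≈ 80.4435 billion.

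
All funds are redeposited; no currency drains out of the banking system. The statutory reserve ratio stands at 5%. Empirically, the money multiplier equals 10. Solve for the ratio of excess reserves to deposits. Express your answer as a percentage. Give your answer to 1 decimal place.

Using m = 10. Since m = (1 + c)/(c + rr + e), the denominator satisfies c + rr + e = (1 + c)/m = (1 + 0) / 10 = 0.100000.
With c = 0 and rr = 0.05, the ratio of excess reserves to deposits is 0.100000 − 0 − 0.05 = 0.05.

5.0%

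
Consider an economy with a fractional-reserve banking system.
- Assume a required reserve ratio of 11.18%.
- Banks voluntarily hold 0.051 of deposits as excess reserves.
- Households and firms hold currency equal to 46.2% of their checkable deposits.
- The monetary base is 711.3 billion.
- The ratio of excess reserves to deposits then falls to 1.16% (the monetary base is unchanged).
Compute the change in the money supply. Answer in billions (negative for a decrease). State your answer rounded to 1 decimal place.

Initially m₁ = (1 + 0.462) / (0.1118 + 0.051 + 0.462) ≈ 2.33995, so M₁ = 2.33995 × 711.3 ≈ 1664.4064 billion.
After the change m₂ = (1 + 0.462) / (0.1118 + 0.0116 + 0.462) ≈ 2.49744, so M₂ = 2.49744 × 711.3 ≈ 1776.4291 billion.
ΔM = M₂ − M₁ = 1776.4291 − 1664.4064 = 112.0227 billion.

112.0 billion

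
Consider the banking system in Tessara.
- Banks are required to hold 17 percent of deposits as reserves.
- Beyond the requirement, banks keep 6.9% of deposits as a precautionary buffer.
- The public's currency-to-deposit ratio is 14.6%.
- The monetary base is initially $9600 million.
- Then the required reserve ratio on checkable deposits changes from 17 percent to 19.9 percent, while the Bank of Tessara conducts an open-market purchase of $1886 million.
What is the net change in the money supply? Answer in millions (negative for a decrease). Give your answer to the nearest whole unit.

$3219 million

Before: m₁ = (1 + 0.146) / (0.17 + 0.069 + 0.146) ≈ 2.976623, MB₁ = 9600, so M₁ = 2.976623 × 9600 = 28575.5808 million.
After: m₂ = (1 + 0.146) / (0.199 + 0.069 + 0.146) ≈ 2.768116, MB₂ = 9600 + 1886 = 11486, so M₂ = 2.768116 × 11486 ≈ 31794.5804 million.
ΔM = M₂ − M₁ = 31794.5804 − 28575.5808 = 3218.9996 million.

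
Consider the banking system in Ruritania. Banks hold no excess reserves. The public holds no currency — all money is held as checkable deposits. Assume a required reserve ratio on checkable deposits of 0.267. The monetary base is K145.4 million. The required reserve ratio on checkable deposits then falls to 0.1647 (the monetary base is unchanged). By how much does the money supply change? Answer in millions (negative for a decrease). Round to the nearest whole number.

K338 million

Initially m₁ = 1 / (0.267) ≈ 3.7453, so M₁ = 3.7453 × 145.4 ≈ 544.5666 million.
After the change m₂ = 1 / (0.1647) ≈ 6.0716, so M₂ = 6.0716 × 145.4 ≈ 882.8106 million.
ΔM = M₂ − M₁ = 882.8106 − 544.5666 = 338.244 million.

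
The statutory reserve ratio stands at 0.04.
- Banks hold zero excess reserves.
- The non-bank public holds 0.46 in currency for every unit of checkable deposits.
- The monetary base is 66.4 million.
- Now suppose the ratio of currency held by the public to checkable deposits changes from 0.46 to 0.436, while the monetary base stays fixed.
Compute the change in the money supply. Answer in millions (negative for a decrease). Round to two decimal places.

6.43 million

Initially m₁ = (1 + 0.46) / (0.04 + 0.46) = 2.92, so M₁ = 2.92 × 66.4 = 193.888 million.
After the change m₂ = (1 + 0.436) / (0.04 + 0.436) ≈ 3.01681, so M₂ = 3.01681 × 66.4 ≈ 200.3162 million.
ΔM = M₂ − M₁ = 200.3162 − 193.888 = 6.4282 million.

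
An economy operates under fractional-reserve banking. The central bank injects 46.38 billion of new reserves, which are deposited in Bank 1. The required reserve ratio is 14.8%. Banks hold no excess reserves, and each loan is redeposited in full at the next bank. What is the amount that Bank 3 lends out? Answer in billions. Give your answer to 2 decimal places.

Each bank lends a fraction (1 − rr) = 0.8520 of the deposit it receives, so Bank 3 receives 46.38·0.8520^2 and lends 46.38·0.8520^3 ≈ 28.6846 billion.

28.68 billion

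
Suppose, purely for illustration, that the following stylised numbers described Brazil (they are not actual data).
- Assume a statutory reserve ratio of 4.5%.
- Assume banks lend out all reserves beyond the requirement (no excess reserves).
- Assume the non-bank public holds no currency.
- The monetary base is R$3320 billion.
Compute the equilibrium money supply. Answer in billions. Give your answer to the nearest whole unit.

R$73778 billion

With no currency drain or excess reserves, the money multiplier is m = 1/rr = 1/0.045 ≈ 22.22222.
Money supply M = m × MB = 22.22222 × 3320 = 73777.7704 billion.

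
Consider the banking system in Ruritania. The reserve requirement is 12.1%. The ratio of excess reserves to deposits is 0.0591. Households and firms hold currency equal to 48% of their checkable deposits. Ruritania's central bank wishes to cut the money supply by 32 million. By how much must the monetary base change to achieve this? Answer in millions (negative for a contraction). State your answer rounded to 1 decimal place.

The money multiplier is m = (1 + c) / (rr + e + c) = (1 + 0.48) / (0.121 + 0.0591 + 0.48) ≈ 2.2421.
ΔMB = ΔM / m = (−32) / 2.2421 ≈ -14.2723 million.

-14.3 million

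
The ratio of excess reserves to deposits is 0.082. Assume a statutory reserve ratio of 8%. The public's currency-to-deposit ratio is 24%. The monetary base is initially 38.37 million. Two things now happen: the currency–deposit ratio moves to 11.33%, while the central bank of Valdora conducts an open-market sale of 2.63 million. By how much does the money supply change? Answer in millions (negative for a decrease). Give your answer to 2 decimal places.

Before: m₁ = (1 + 0.24) / (0.08 + 0.082 + 0.24) ≈ 3.08458, MB₁ = 38.37, so M₁ = 3.08458 × 38.37 ≈ 118.3553 million.
After: m₂ = (1 + 0.1133) / (0.08 + 0.082 + 0.1133) ≈ 4.04395, MB₂ = 38.37 − 2.63 = 35.74, so M₂ = 4.04395 × 35.74 ≈ 144.5308 million.
ΔM = M₂ − M₁ = 144.5308 − 118.3553 = 26.1755 million.

26.18 million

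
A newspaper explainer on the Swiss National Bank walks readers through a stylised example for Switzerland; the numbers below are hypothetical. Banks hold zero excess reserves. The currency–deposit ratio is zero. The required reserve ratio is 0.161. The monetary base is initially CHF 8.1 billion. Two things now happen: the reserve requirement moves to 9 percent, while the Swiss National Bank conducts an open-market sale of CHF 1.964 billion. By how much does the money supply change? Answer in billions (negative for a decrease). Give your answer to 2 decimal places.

CHF 17.87 billion

Before: m₁ = 1 / (0.161) ≈ 6.2112, MB₁ = 8.1, so M₁ = 6.2112 × 8.1 ≈ 50.3107 billion.
After: m₂ = 1 / (0.09) ≈ 11.1111, MB₂ = 8.1 − 1.964 = 6.136, so M₂ = 11.1111 × 6.136 ≈ 68.1777 billion.
ΔM = M₂ − M₁ = 68.1777 − 50.3107 = 17.867 billion.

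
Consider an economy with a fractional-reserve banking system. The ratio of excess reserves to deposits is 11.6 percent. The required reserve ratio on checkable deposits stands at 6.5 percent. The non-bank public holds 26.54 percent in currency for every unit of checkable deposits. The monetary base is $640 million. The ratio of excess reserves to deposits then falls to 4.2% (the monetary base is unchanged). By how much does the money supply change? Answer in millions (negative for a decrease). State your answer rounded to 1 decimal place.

Initially m₁ = (1 + 0.2654) / (0.065 + 0.116 + 0.2654) ≈ 2.83468, so M₁ = 2.83468 × 640 = 1814.1952 million.
After the change m₂ = (1 + 0.2654) / (0.065 + 0.042 + 0.2654) ≈ 3.39796, so M₂ = 3.39796 × 640 = 2174.6944 million.
ΔM = M₂ − M₁ = 2174.6944 − 1814.1952 = 360.4992 million.

$360.5 million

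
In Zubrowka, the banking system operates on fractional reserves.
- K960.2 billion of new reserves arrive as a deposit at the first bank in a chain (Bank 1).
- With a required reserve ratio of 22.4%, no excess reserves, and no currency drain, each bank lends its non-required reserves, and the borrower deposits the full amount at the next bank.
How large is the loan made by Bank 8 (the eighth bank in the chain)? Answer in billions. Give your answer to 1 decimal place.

K126.3 billion

Each bank lends a fraction (1 − rr) = 0.7760 of the deposit it receives, so Bank 8 receives 960.2·0.7760^7 and lends 960.2·0.7760^8 ≈ 126.2570 billion.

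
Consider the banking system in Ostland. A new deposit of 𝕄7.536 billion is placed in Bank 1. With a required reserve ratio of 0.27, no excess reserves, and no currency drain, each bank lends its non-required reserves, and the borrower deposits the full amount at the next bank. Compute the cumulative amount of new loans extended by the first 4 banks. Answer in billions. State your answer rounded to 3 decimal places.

𝕄14.589 billion

Bank i lends (1 − rr)^i of the original deposit: Bank 1 lends 7.536·0.7300 ≈ 5.5013, Bank 2 lends 7.536·0.7300² ≈ 4.0159, and so on.
Summing a geometric series: total = 7.536·[0.7300·(1 − 0.7300^4) / (1 − 0.7300)] ≈ 14.5889 billion.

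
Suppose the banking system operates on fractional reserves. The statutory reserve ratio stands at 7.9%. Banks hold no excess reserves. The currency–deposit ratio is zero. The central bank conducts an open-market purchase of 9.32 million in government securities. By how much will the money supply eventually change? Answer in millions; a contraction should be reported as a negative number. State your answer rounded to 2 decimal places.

The simple money multiplier is m = 1/rr = 1/0.079 ≈ 12.6582.
An open-market purchase increases the monetary base by 9.32 million, so ΔM = m × ΔMB = 12.6582 × 9.32 ≈ 117.9744 million.

117.97 million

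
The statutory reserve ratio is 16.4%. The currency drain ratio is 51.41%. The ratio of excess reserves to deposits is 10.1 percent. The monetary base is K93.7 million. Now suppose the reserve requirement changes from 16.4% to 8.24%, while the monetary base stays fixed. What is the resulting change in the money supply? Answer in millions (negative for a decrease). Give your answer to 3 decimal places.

Initially m₁ = (1 + 0.5141) / (0.164 + 0.101 + 0.5141) ≈ 1.943396, so M₁ = 1.943396 × 93.7 ≈ 182.0962 million.
After the change m₂ = (1 + 0.5141) / (0.0824 + 0.101 + 0.5141) ≈ 2.170753, so M₂ = 2.170753 × 93.7 ≈ 203.3996 million.
ΔM = M₂ − M₁ = 203.3996 − 182.0962 = 21.3034 million.

K21.303 million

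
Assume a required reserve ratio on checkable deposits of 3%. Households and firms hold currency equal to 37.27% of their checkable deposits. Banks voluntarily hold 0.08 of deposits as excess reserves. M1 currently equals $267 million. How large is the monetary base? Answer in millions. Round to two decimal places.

The money multiplier is m = (1 + c) / (rr + e + c) = (1 + 0.3727) / (0.03 + 0.08 + 0.3727) ≈ 2.843795.
MB = M / m = 267 / 2.843795 ≈ 93.8886 million.

$93.89 million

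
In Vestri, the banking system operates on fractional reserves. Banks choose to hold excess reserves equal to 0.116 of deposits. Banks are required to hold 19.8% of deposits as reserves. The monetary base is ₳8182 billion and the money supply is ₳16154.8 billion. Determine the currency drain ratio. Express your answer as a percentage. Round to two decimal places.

39.00%

Using m = M/MB = 16154.8/8182 ≈ 1.974432. From m = (1 + c)/(c + rr + e), rearranging gives 1 + c = m·(c + rr + e), so c·(1 − m) = m·(rr + e) − 1.
Hence c = [m·(rr + e) − 1]/(1 − m) = [1.974432 × (0.198 + 0.116) − 1] / (1 − 1.974432) ≈ 0.390000.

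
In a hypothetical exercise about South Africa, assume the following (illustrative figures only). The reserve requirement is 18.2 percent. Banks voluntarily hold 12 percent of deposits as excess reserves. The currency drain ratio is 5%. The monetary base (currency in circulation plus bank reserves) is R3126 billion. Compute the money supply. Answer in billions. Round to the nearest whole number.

R9325 billion

The money multiplier is m = (1 + c) / (rr + e + c) = (1 + 0.05) / (0.182 + 0.12 + 0.05) ≈ 2.98295.
So M = m × MB = 2.98295 × 3126 = 9324.7017 billion.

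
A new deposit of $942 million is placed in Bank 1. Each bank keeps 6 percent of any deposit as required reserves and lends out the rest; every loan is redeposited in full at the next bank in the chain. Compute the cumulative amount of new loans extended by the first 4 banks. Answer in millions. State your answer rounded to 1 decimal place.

Bank i lends (1 − rr)^i of the original deposit: Bank 1 lends 942·0.9400 = 885.4800, Bank 2 lends 942·0.9400² = 832.3512, and so on.
Summing a geometric series: total = 942·[0.9400·(1 − 0.9400^4) / (1 − 0.9400)] ≈ 3235.7068 million.

$3235.7 million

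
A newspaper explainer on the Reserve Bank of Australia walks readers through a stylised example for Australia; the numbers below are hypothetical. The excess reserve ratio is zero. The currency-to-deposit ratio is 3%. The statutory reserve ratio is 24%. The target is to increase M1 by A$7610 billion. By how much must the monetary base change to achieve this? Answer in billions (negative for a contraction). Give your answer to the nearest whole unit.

A$1995 billion

The money multiplier is m = (1 + c) / (rr + c) = (1 + 0.03) / (0.24 + 0.03) ≈ 3.81481.
ΔMB = ΔM / m = (+7610) / 3.81481 ≈ 1994.8569 billion.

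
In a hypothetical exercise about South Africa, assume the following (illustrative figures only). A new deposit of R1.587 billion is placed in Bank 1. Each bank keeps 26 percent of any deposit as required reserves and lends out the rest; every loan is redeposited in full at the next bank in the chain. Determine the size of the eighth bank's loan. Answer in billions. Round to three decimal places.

R0.143 billion

Each bank lends a fraction (1 − rr) = 0.7400 of the deposit it receives, so Bank 8 receives 1.587·0.7400^7 and lends 1.587·0.7400^8 ≈ 0.1427 billion.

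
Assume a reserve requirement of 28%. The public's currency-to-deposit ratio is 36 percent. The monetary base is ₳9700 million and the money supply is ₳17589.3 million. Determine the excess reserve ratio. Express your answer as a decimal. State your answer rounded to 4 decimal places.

0.1100

Using m = M/MB = 17589.3/9700 ≈ 1.813330. Since m = (1 + c)/(c + rr + e), the denominator satisfies c + rr + e = (1 + c)/m = (1 + 0.36) / 1.813330 ≈ 0.750001.
With c = 0.36 and rr = 0.28, the excess reserve ratio is 0.750001 − 0.36 − 0.28 = 0.110001.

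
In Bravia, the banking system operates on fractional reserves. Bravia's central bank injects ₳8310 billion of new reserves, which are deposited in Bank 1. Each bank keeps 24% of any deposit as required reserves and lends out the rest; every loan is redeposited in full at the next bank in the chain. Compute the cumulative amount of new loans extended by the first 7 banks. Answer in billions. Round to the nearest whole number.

₳22461 billion

Bank i lends (1 − rr)^i of the original deposit: Bank 1 lends 8310·0.7600 = 6315.6000, Bank 2 lends 8310·0.7600² = 4799.8560, and so on.
Summing a geometric series: total = 8310·[0.7600·(1 − 0.7600^7) / (1 − 0.7600)] ≈ 22461.1170 billion.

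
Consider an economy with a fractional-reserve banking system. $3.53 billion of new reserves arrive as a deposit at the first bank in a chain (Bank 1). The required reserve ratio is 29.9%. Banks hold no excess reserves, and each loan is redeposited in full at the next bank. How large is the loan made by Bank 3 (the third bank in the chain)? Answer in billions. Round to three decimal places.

Each bank lends a fraction (1 − rr) = 0.7010 of the deposit it receives, so Bank 3 receives 3.53·0.7010^2 and lends 3.53·0.7010^3 ≈ 1.2160 billion.

$1.216 billion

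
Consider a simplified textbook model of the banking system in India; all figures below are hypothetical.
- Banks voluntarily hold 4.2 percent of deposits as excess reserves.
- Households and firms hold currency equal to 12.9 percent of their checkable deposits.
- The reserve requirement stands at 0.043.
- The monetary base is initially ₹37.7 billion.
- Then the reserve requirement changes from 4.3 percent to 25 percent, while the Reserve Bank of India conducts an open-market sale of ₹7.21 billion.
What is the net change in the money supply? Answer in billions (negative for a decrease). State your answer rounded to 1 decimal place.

Before: m₁ = (1 + 0.129) / (0.043 + 0.042 + 0.129) ≈ 5.2757, MB₁ = 37.7, so M₁ = 5.2757 × 37.7 ≈ 198.8939 billion.
After: m₂ = (1 + 0.129) / (0.25 + 0.042 + 0.129) ≈ 2.6817, MB₂ = 37.7 − 7.21 = 30.49, so M₂ = 2.6817 × 30.49 ≈ 81.765 billion.
ΔM = M₂ − M₁ = 81.765 − 198.8939 = -117.1289 billion.

-117.1 billion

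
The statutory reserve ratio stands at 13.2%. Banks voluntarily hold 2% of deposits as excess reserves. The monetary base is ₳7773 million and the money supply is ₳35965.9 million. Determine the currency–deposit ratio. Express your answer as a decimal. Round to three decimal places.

0.082

Using m = M/MB = 35965.9/7773 ≈ 4.627029. From m = (1 + c)/(c + rr + e), rearranging gives 1 + c = m·(c + rr + e), so c·(1 − m) = m·(rr + e) − 1.
Hence c = [m·(rr + e) − 1]/(1 − m) = [4.627029 × (0.132 + 0.02) − 1] / (1 − 4.627029) ≈ 0.081800.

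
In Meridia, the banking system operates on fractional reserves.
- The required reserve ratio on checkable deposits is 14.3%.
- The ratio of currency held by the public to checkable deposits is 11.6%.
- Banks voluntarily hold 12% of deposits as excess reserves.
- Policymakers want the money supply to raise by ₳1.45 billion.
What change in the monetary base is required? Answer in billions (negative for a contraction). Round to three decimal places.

₳0.492 billion

The money multiplier is m = (1 + c) / (rr + e + c) = (1 + 0.116) / (0.143 + 0.12 + 0.116) ≈ 2.94459.
ΔMB = ΔM / m = (+1.45) / 2.94459 ≈ 0.4924 billion.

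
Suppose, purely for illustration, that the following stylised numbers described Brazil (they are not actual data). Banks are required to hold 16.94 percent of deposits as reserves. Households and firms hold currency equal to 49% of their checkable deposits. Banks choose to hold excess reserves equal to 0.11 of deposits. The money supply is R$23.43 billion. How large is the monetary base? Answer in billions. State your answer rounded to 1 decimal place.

R$12.1 billion

The money multiplier is m = (1 + c) / (rr + e + c) = (1 + 0.49) / (0.1694 + 0.11 + 0.49) ≈ 1.9366.
MB = M / m = 23.43 / 1.9366 ≈ 12.0985 billion.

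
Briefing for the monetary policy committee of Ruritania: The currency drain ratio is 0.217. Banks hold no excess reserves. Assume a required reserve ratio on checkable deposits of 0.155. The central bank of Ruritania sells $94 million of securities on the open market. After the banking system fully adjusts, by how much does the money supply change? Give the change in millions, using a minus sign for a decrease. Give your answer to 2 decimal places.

-307.52 million

The money multiplier is m = (1 + c) / (rr + c) = (1 + 0.217) / (0.155 + 0.217) ≈ 3.27151.
The sale removes 94 million of base, so ΔM = m × ΔMB = 3.27151 × (−94) ≈ -307.5219 million.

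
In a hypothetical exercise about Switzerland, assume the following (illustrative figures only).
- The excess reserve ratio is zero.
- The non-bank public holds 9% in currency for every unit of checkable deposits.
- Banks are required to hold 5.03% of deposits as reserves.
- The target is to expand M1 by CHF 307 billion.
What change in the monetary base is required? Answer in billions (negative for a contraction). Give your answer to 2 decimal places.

The money multiplier is m = (1 + c) / (rr + c) = (1 + 0.09) / (0.0503 + 0.09) ≈ 7.769066.
ΔMB = ΔM / m = (+307) / 7.769066 ≈ 39.5157 billion.

CHF 39.52 billion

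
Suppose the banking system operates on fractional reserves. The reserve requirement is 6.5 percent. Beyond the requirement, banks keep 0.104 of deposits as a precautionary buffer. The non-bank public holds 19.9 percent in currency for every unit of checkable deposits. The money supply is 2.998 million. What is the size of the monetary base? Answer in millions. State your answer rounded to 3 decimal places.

0.920 million

The money multiplier is m = (1 + c) / (rr + e + c) = (1 + 0.199) / (0.065 + 0.104 + 0.199) ≈ 3.25815.
MB = M / m = 2.998 / 3.25815 ≈ 0.9202 million.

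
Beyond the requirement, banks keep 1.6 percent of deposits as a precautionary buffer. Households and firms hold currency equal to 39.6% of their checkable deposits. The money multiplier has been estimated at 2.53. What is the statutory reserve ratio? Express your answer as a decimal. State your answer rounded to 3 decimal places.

0.140

Using m = 2.53. Since m = (1 + c)/(c + rr + e), the denominator satisfies c + rr + e = (1 + c)/m = (1 + 0.396) / 2.53 ≈ 0.551779.
With c = 0.396 and e = 0.016, the statutory reserve ratio is 0.551779 − 0.396 − 0.016 = 0.139779.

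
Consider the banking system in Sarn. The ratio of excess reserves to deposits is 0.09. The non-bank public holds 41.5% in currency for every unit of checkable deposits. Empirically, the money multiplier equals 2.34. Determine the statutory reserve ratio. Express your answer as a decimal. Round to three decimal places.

0.100

Using m = 2.34. Since m = (1 + c)/(c + rr + e), the denominator satisfies c + rr + e = (1 + c)/m = (1 + 0.415) / 2.34 ≈ 0.604701.
With c = 0.415 and e = 0.09, the statutory reserve ratio is 0.604701 − 0.415 − 0.09 = 0.099701.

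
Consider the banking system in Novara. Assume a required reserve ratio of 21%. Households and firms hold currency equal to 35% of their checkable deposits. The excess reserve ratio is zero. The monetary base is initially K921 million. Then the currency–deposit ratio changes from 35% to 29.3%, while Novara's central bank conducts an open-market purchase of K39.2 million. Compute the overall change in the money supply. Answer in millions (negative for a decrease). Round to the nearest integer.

Before: m₁ = (1 + 0.35) / (0.21 + 0.35) ≈ 2.4107, MB₁ = 921, so M₁ = 2.4107 × 921 = 2220.2547 million.
After: m₂ = (1 + 0.293) / (0.21 + 0.293) ≈ 2.5706, MB₂ = 921 + 39.2 = 960.2, so M₂ = 2.5706 × 960.2 ≈ 2468.2901 million.
ΔM = M₂ − M₁ = 2468.2901 − 2220.2547 = 248.0354 million.

K248 million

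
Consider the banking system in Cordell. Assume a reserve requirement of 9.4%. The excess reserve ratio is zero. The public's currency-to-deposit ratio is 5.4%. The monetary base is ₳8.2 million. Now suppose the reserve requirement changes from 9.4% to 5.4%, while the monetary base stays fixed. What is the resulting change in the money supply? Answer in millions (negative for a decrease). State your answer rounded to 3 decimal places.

Initially m₁ = (1 + 0.054) / (0.094 + 0.054) ≈ 7.12162, so M₁ = 7.12162 × 8.2 ≈ 58.3973 million.
After the change m₂ = (1 + 0.054) / (0.054 + 0.054) ≈ 9.75926, so M₂ = 9.75926 × 8.2 ≈ 80.0259 million.
ΔM = M₂ − M₁ = 80.0259 − 58.3973 = 21.6286 million.

₳21.629 million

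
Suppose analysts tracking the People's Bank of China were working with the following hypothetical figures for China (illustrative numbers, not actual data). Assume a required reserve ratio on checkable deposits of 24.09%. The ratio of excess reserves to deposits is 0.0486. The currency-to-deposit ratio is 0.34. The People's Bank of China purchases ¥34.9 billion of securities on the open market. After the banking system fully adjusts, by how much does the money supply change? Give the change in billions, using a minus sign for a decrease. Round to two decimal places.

The money multiplier is m = (1 + c) / (rr + e + c) = (1 + 0.34) / (0.2409 + 0.0486 + 0.34) ≈ 2.12867.
The purchase adds 34.9 billion of base, so ΔM = m × ΔMB = 2.12867 × (+34.9) ≈ 74.2906 billion.

¥74.29 billion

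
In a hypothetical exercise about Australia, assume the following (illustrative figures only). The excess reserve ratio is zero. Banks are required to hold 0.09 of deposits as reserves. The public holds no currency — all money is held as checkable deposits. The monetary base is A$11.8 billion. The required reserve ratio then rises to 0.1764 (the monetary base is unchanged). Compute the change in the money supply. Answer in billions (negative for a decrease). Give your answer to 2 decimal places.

-64.22 billion

Initially m₁ = 1 / (0.09) ≈ 11.11111, so M₁ = 11.11111 × 11.8 ≈ 131.1111 billion.
After the change m₂ = 1 / (0.1764) ≈ 5.66893, so M₂ = 5.66893 × 11.8 ≈ 66.8934 billion.
ΔM = M₂ − M₁ = 66.8934 − 131.1111 = -64.2177 billion.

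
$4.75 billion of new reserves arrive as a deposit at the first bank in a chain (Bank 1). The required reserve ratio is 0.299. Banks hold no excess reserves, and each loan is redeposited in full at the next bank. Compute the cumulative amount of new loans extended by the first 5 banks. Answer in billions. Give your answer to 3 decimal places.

Bank i lends (1 − rr)^i of the original deposit: Bank 1 lends 4.75·0.7010 ≈ 3.3298, Bank 2 lends 4.75·0.7010² ≈ 2.3342, and so on.
Summing a geometric series: total = 4.75·[0.7010·(1 − 0.7010^5) / (1 − 0.7010)] ≈ 9.2512 billion.

$9.251 billion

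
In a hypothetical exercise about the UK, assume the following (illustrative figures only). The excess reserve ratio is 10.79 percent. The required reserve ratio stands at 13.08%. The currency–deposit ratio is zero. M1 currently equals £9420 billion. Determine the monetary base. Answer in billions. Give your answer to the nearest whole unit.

£2249 billion

The money multiplier is m = 1 / (rr + e) = 1 / (0.1308 + 0.1079) ≈ 4.18936.
MB = M / m = 9420 / 4.18936 ≈ 2248.5535 billion.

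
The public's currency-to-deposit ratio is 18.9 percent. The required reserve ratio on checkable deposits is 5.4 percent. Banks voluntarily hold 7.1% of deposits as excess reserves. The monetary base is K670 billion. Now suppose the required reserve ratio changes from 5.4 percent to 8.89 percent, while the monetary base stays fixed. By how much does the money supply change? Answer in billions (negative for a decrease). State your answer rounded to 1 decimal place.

Initially m₁ = (1 + 0.189) / (0.054 + 0.071 + 0.189) ≈ 3.78662, so M₁ = 3.78662 × 670 = 2537.0354 billion.
After the change m₂ = (1 + 0.189) / (0.0889 + 0.071 + 0.189) ≈ 3.40785, so M₂ = 3.40785 × 670 = 2283.2595 billion.
ΔM = M₂ − M₁ = 2283.2595 − 2537.0354 = -253.7759 billion.

-253.8 billion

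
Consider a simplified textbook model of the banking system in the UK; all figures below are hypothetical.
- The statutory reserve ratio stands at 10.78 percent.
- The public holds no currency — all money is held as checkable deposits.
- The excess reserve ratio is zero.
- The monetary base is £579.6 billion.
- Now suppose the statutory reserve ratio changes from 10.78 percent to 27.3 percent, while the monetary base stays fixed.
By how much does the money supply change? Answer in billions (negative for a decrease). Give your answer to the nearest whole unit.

Initially m₁ = 1 / (0.1078) ≈ 9.2764, so M₁ = 9.2764 × 579.6 ≈ 5376.6014 billion.
After the change m₂ = 1 / (0.273) ≈ 3.6630, so M₂ = 3.6630 × 579.6 = 2123.0748 billion.
ΔM = M₂ − M₁ = 2123.0748 − 5376.6014 = -3253.5266 billion.

-3254 billion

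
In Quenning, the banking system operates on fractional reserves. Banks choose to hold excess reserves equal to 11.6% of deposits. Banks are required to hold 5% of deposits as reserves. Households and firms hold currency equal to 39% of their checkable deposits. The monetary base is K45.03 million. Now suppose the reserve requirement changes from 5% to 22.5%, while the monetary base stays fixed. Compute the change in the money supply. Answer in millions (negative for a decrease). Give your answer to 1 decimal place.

-27.0 million

Initially m₁ = (1 + 0.39) / (0.05 + 0.116 + 0.39) = 2.5, so M₁ = 2.5 × 45.03 = 112.575 million.
After the change m₂ = (1 + 0.39) / (0.225 + 0.116 + 0.39) ≈ 1.9015, so M₂ = 1.9015 × 45.03 ≈ 85.6245 million.
ΔM = M₂ − M₁ = 85.6245 − 112.575 = -26.9505 million.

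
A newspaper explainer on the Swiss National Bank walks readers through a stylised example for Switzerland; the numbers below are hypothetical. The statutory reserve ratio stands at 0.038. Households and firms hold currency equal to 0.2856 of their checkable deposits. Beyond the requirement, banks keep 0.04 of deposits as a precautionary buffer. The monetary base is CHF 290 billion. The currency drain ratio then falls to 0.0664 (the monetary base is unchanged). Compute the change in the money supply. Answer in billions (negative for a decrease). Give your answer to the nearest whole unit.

CHF 1116 billion

Initially m₁ = (1 + 0.2856) / (0.038 + 0.04 + 0.2856) ≈ 3.5358, so M₁ = 3.5358 × 290 = 1025.382 billion.
After the change m₂ = (1 + 0.0664) / (0.038 + 0.04 + 0.0664) ≈ 7.3850, so M₂ = 7.3850 × 290 = 2141.65 billion.
ΔM = M₂ − M₁ = 2141.65 − 1025.382 = 1116.268 billion.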